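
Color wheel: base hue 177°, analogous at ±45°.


Base hue: 177°
Left analog: (177 - 45) mod 360 = 132°
Right analog: (177 + 45) mod 360 = 222°
Analogous hues = 132° and 222°


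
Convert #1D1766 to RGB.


1D → 29 (R)
17 → 23 (G)
66 → 102 (B)
= RGB(29, 23, 102)


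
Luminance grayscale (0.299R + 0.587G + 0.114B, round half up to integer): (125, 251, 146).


Gray = 0.299×R + 0.587×G + 0.114×B
Gray = 0.299×125 + 0.587×251 + 0.114×146
Gray = 37.375 + 147.337 + 16.644
Gray = 201.356 → round half up → 201
Gray = 201


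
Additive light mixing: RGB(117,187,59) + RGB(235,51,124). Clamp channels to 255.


Additive: each channel = min(255, C₁+C₂)
R: 117+235 = 352 → 255
G: 187+51 = 238 → 238
B: 59+124 = 183 → 183
= RGB(255, 238, 183)


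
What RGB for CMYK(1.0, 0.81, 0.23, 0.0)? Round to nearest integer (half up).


R = 255 × (1-C) × (1-K) = 255 × 0.00 × 1.00 = 0
G = 255 × (1-M) × (1-K) = 255 × 0.19 × 1.00 = 48.45 → 48
B = 255 × (1-Y) × (1-K) = 255 × 0.77 × 1.00 = 196.35 → 196
= RGB(0, 48, 196)


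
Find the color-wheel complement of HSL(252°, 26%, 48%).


Complement = opposite side of color wheel = hue + 180°
H' = (252 + 180) mod 360 = 72°
S and L unchanged.
= HSL(72°, 26%, 48%)


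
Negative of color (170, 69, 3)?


Invert: (255-R, 255-G, 255-B)
R: 255-170 = 85
G: 255-69 = 186
B: 255-3 = 252
= RGB(85, 186, 252)


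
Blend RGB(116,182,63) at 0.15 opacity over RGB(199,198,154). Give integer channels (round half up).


C = α×F + (1-α)×B, with 1-α = 0.85
R: 0.15×116 + 0.85×199 = 17.40 + 169.15 = 186.55 → 187
G: 0.15×182 + 0.85×198 = 27.30 + 168.30 = 195.60 → 196
B: 0.15×63 + 0.85×154 = 9.45 + 130.90 = 140.35 → 140
= RGB(187, 196, 140)


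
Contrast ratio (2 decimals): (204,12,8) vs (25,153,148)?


Linearize each sRGB channel c=v/255: c/12.92 if c ≤ 0.04045 else ((c+0.055)/1.055)^2.4
L = 0.2126×R_lin + 0.7152×G_lin + 0.0722×B_lin
Color 1 (204,12,8):
  R=204: 204/255≈0.8000 > 0.04045 → ((0.8000+0.055)/1.055)^2.4 ≈ 0.60383
  G=12: 12/255≈0.0471 > 0.04045 → ((0.0471+0.055)/1.055)^2.4 ≈ 0.00368
  B=8: 8/255≈0.0314 ≤ 0.04045 → 0.0314/12.92 ≈ 0.00243
  L1 = 0.2126×0.60383 + 0.7152×0.00368 + 0.0722×0.00243 ≈ 0.13118
Color 2 (25,153,148):
  R=25: 25/255≈0.0980 > 0.04045 → ((0.0980+0.055)/1.055)^2.4 ≈ 0.00972
  G=153: 153/255≈0.6000 > 0.04045 → ((0.6000+0.055)/1.055)^2.4 ≈ 0.31855
  B=148: 148/255≈0.5804 > 0.04045 → ((0.5804+0.055)/1.055)^2.4 ≈ 0.29614
  L2 = 0.2126×0.00972 + 0.7152×0.31855 + 0.0722×0.29614 ≈ 0.25127
Lighter = 0.25127, Darker = 0.13118
Ratio = (L_lighter + 0.05) / (L_darker + 0.05)
Ratio = (0.25127 + 0.05) / (0.13118 + 0.05) = 0.30127 / 0.18118 ≈ 1.6628
Ratio ≈ 1.66:1


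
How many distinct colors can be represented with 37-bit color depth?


Colors = 2^bits = 2^37
= 137,438,953,472 colors


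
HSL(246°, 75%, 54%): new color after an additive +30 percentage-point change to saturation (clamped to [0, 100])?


Original S = 75%
Adjustment = +30 percentage points
New S = 75 + (30) = 105
Clamp to [0, 100] → 100
= HSL(246°, 100%, 54%)


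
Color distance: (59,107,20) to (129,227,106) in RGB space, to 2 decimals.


d = √[(R₁-R₂)² + (G₁-G₂)² + (B₁-B₂)²]
d = √[(59-129)² + (107-227)² + (20-106)²]
d = √[4900 + 14400 + 7396]
d = √26696
d ≈ 163.39


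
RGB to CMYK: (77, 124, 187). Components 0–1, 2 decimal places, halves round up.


R'=77/255≈0.3020, G'=124/255≈0.4863, B'=187/255≈0.7333
K = 1 - max(R',G',B') = 1 - 187/255 = 68/255 = 0.26666… → 0.27
(1-R'-K)/(1-K) simplifies to (max-R)/max with max = 187:
C = (187-77)/187 = 110/187 = 0.58823… → 0.59
M = (187-124)/187 = 63/187 = 0.33689… → 0.34
Y = (187-187)/187 = 0/187 = 0 → 0.00
= CMYK(0.59, 0.34, 0.00, 0.27)


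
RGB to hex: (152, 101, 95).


R = 152 → 98 (hex)
G = 101 → 65 (hex)
B = 95 → 5F (hex)
Hex = #98655F


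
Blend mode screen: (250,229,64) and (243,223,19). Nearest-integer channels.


Screen: C = 255 - (255-A)×(255-B)/255, rounded to nearest integer
R: 255 - (255-250)×(255-243)/255 = 255 - 60/255 ≈ 255 - 0.235 = 254.765 → 255
G: 255 - (255-229)×(255-223)/255 = 255 - 832/255 ≈ 255 - 3.263 = 251.737 → 252
B: 255 - (255-64)×(255-19)/255 = 255 - 45076/255 ≈ 255 - 176.769 = 78.231 → 78
= RGB(255, 252, 78)


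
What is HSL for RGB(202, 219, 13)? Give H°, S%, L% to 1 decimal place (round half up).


Normalize: R'=202/255≈0.7922, G'=219/255≈0.8588, B'=13/255≈0.0510
Max=219/255, Min=13/255, Δ=Max-Min=206/255
L = (Max+Min)/2 = (219+13)/510 = 232/510 = 0.45490… → L = 45.5%
L ≤ 0.5 → S = Δ/(Max+Min) = 206/(219+13) = 206/232 = 0.88793… → S = 88.8%
(the 1/255 factors cancel in S and H, so raw channel differences can be used)
Max is G' → H = 60 × ((B-R)/Δ + 2) = 60 × ((13-202)/206 + 2)
  -189/206 + 2 = -0.9174… + 2 = 1.0825…
  H = 60 × 1.0825… = 64.951…° → H = 65.0°
= HSL(65.0°, 88.8%, 45.5%)


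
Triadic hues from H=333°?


Triadic: equally spaced at 120° intervals
H1 = 333°
H2 = (333 + 120) mod 360 = 93°
H3 = (333 + 240) mod 360 = 213°
Triadic = 333°, 93°, 213°


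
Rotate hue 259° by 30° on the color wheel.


New hue = (H + rotation) mod 360
New hue = (259 + 30) mod 360
= 289 mod 360
= 289°


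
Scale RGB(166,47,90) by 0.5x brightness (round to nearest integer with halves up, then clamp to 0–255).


Multiply each channel by 0.5, round half up, clamp to [0, 255]
R: 166×0.5 = 83
G: 47×0.5 = 23.5 → round → 24
B: 90×0.5 = 45
= RGB(83, 24, 45)


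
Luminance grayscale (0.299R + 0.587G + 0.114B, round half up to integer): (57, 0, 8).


Gray = 0.299×R + 0.587×G + 0.114×B
Gray = 0.299×57 + 0.587×0 + 0.114×8
Gray = 17.043 + 0.000 + 0.912
Gray = 17.955 → round half up → 18
Gray = 18


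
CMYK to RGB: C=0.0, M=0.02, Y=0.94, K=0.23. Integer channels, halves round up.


R = 255 × (1-C) × (1-K) = 255 × 1.00 × 0.77 = 196.35 → 196
G = 255 × (1-M) × (1-K) = 255 × 0.98 × 0.77 = 192.423 → 192
B = 255 × (1-Y) × (1-K) = 255 × 0.06 × 0.77 = 11.781 → 12
= RGB(196, 192, 12)


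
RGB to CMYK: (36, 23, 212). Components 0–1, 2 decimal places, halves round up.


R'=36/255≈0.1412, G'=23/255≈0.0902, B'=212/255≈0.8314
K = 1 - max(R',G',B') = 1 - 212/255 = 43/255 = 0.16862… → 0.17
(1-R'-K)/(1-K) simplifies to (max-R)/max with max = 212:
C = (212-36)/212 = 176/212 = 0.83018… → 0.83
M = (212-23)/212 = 189/212 = 0.89150… → 0.89
Y = (212-212)/212 = 0/212 = 0 → 0.00
= CMYK(0.83, 0.89, 0.00, 0.17)


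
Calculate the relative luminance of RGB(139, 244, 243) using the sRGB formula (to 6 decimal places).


Linearize each channel (sRGB transfer function): c = v/255; c_lin = c/12.92 if c ≤ 0.04045, else ((c+0.055)/1.055)^2.4
  R: 139/255 ≈ 0.545098 > 0.04045 → ((0.545098+0.055)/1.055)^2.4 ≈ 0.258183
  G: 244/255 ≈ 0.956863 > 0.04045 → ((0.956863+0.055)/1.055)^2.4 ≈ 0.904661
  B: 243/255 ≈ 0.952941 > 0.04045 → ((0.952941+0.055)/1.055)^2.4 ≈ 0.896269
R_lin = 0.258183, G_lin = 0.904661, B_lin = 0.896269
L = 0.2126×R + 0.7152×G + 0.0722×B
L = 0.2126×0.258183 + 0.7152×0.904661 + 0.0722×0.896269
L ≈ 0.766614


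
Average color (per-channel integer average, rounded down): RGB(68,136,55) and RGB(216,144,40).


Midpoint: each channel = ⌊(C₁+C₂)/2⌋
R: ⌊(68+216)/2⌋ = 142
G: ⌊(136+144)/2⌋ = 140
B: ⌊(55+40)/2⌋ = 47
= RGB(142, 140, 47)


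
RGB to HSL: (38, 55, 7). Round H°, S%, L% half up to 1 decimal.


Normalize: R'=38/255≈0.1490, G'=55/255≈0.2157, B'=7/255≈0.0275
Max=55/255, Min=7/255, Δ=Max-Min=48/255
L = (Max+Min)/2 = (55+7)/510 = 62/510 = 0.12156… → L = 12.2%
L ≤ 0.5 → S = Δ/(Max+Min) = 48/(55+7) = 48/62 = 0.77419… → S = 77.4%
(the 1/255 factors cancel in S and H, so raw channel differences can be used)
Max is G' → H = 60 × ((B-R)/Δ + 2) = 60 × ((7-38)/48 + 2)
  -31/48 + 2 = -0.6458… + 2 = 1.3541…
  H = 60 × 1.3541… = 81.25° → H = 81.3°
= HSL(81.3°, 77.4%, 12.2%)


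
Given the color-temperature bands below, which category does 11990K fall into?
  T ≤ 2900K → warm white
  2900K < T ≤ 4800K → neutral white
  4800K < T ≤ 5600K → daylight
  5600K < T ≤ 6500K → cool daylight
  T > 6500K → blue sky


Temperature: 11990K
11990K > 6500K → blue sky
Classification: blue sky


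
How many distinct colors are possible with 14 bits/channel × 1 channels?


Total bits = 14 bits/channel × 1 channels = 14 bits
Distinct colors = 2^14
= 16,384 colors


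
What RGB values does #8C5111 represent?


8C → 140 (R)
51 → 81 (G)
11 → 17 (B)
= RGB(140, 81, 17)


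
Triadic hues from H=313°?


Triadic: equally spaced at 120° intervals
H1 = 313°
H2 = (313 + 120) mod 360 = 73°
H3 = (313 + 240) mod 360 = 193°
Triadic = 313°, 73°, 193°


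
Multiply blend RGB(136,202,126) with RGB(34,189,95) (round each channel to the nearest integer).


Multiply: C = A×B/255, rounded to nearest integer
R: 136×34/255 = 4624/255 ≈ 18.133 → 18
G: 202×189/255 = 38178/255 ≈ 149.718 → 150
B: 126×95/255 = 11970/255 ≈ 46.941 → 47
= RGB(18, 150, 47)


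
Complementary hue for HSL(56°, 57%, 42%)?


Complement = opposite side of color wheel = hue + 180°
H' = (56 + 180) mod 360 = 236°
S and L unchanged.
= HSL(236°, 57%, 42%)


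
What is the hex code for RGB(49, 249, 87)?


R = 49 → 31 (hex)
G = 249 → F9 (hex)
B = 87 → 57 (hex)
Hex = #31F957


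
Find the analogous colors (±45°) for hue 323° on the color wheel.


Base hue: 323°
Left analog: (323 - 45) mod 360 = 278°
Right analog: (323 + 45) mod 360 = 8°
Analogous hues = 278° and 8°


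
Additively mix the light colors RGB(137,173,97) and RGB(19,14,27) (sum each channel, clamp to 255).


Additive: each channel = min(255, C₁+C₂)
R: 137+19 = 156 → 156
G: 173+14 = 187 → 187
B: 97+27 = 124 → 124
= RGB(156, 187, 124)


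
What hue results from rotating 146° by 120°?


New hue = (H + rotation) mod 360
New hue = (146 + 120) mod 360
= 266 mod 360
= 266°


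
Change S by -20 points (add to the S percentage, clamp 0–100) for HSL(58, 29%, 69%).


Original S = 29%
Adjustment = -20 percentage points
New S = 29 + (-20) = 9
Clamp to [0, 100] → 9
= HSL(58°, 9%, 69%)


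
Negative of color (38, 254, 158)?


Invert: (255-R, 255-G, 255-B)
R: 255-38 = 217
G: 255-254 = 1
B: 255-158 = 97
= RGB(217, 1, 97)


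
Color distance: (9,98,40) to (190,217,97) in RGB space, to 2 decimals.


d = √[(R₁-R₂)² + (G₁-G₂)² + (B₁-B₂)²]
d = √[(9-190)² + (98-217)² + (40-97)²]
d = √[32761 + 14161 + 3249]
d = √50171
d ≈ 223.99


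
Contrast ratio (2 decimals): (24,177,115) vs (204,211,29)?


Linearize each sRGB channel c=v/255: c/12.92 if c ≤ 0.04045 else ((c+0.055)/1.055)^2.4
L = 0.2126×R_lin + 0.7152×G_lin + 0.0722×B_lin
Color 1 (24,177,115):
  R=24: 24/255≈0.0941 > 0.04045 → ((0.0941+0.055)/1.055)^2.4 ≈ 0.00913
  G=177: 177/255≈0.6941 > 0.04045 → ((0.6941+0.055)/1.055)^2.4 ≈ 0.43966
  B=115: 115/255≈0.4510 > 0.04045 → ((0.4510+0.055)/1.055)^2.4 ≈ 0.17144
  L1 = 0.2126×0.00913 + 0.7152×0.43966 + 0.0722×0.17144 ≈ 0.32876
Color 2 (204,211,29):
  R=204: 204/255≈0.8000 > 0.04045 → ((0.8000+0.055)/1.055)^2.4 ≈ 0.60383
  G=211: 211/255≈0.8275 > 0.04045 → ((0.8275+0.055)/1.055)^2.4 ≈ 0.65141
  B=29: 29/255≈0.1137 > 0.04045 → ((0.1137+0.055)/1.055)^2.4 ≈ 0.01229
  L2 = 0.2126×0.60383 + 0.7152×0.65141 + 0.0722×0.01229 ≈ 0.59515
Lighter = 0.59515, Darker = 0.32876
Ratio = (L_lighter + 0.05) / (L_darker + 0.05)
Ratio = (0.59515 + 0.05) / (0.32876 + 0.05) = 0.64515 / 0.37876 ≈ 1.7033
Ratio ≈ 1.70:1


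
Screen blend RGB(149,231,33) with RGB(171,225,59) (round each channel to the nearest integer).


Screen: C = 255 - (255-A)×(255-B)/255, rounded to nearest integer
R: 255 - (255-149)×(255-171)/255 = 255 - 8904/255 ≈ 255 - 34.918 = 220.082 → 220
G: 255 - (255-231)×(255-225)/255 = 255 - 720/255 ≈ 255 - 2.824 = 252.176 → 252
B: 255 - (255-33)×(255-59)/255 = 255 - 43512/255 ≈ 255 - 170.635 = 84.365 → 84
= RGB(220, 252, 84)


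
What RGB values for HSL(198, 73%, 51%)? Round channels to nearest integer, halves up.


H=198°, S=0.73, L=0.51
C = (1-|2L-1|)×S = (1-|0.02|)×0.73 = 0.7154
H' = H/60 = 198/60 ≈ 3.3000; X = C×(1-|H' mod 2 - 1|) = 0.50078
m = L - C/2 = 0.51 - 0.3577 = 0.1523
Sector ⌊H'⌋ = 3 → (R',G',B') = (0.0, 0.50078, 0.7154)
RGB = ((R'+m)×255, (G'+m)×255, (B'+m)×255) = (38.8365, 166.5354, 221.2635)
Round half up → RGB(39, 167, 221)


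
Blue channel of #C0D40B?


Color: #C0D40B
R = C0 = 192
G = D4 = 212
B = 0B = 11
Blue = 11


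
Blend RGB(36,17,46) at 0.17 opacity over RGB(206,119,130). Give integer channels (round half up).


C = α×F + (1-α)×B, with 1-α = 0.83
R: 0.17×36 + 0.83×206 = 6.12 + 170.98 = 177.10 → 177
G: 0.17×17 + 0.83×119 = 2.89 + 98.77 = 101.66 → 102
B: 0.17×46 + 0.83×130 = 7.82 + 107.90 = 115.72 → 116
= RGB(177, 102, 116)


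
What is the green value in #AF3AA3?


Color: #AF3AA3
R = AF = 175
G = 3A = 58
B = A3 = 163
Green = 58


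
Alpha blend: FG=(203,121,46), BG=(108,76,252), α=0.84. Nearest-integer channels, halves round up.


C = α×F + (1-α)×B, with 1-α = 0.16
R: 0.84×203 + 0.16×108 = 170.52 + 17.28 = 187.80 → 188
G: 0.84×121 + 0.16×76 = 101.64 + 12.16 = 113.80 → 114
B: 0.84×46 + 0.16×252 = 38.64 + 40.32 = 78.96 → 79
= RGB(188, 114, 79)


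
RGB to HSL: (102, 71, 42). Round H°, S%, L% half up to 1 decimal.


Normalize: R'=102/255≈0.4000, G'=71/255≈0.2784, B'=42/255≈0.1647
Max=102/255, Min=42/255, Δ=Max-Min=60/255
L = (Max+Min)/2 = (102+42)/510 = 144/510 = 0.28235… → L = 28.2%
L ≤ 0.5 → S = Δ/(Max+Min) = 60/(102+42) = 60/144 = 0.41666… → S = 41.7%
(the 1/255 factors cancel in S and H, so raw channel differences can be used)
Max is R' → H = 60 × (((G-B)/Δ) mod 6) = 60 × (((71-42)/60) mod 6)
  29/60 = 0.4833…
  H = 60 × 0.4833… = 29° → H = 29.0°
= HSL(29.0°, 41.7%, 28.2%)


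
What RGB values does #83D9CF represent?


83 → 131 (R)
D9 → 217 (G)
CF → 207 (B)
= RGB(131, 217, 207)


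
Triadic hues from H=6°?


Triadic: equally spaced at 120° intervals
H1 = 6°
H2 = (6 + 120) mod 360 = 126°
H3 = (6 + 240) mod 360 = 246°
Triadic = 6°, 126°, 246°


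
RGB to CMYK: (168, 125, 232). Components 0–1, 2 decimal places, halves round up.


R'=168/255≈0.6588, G'=125/255≈0.4902, B'=232/255≈0.9098
K = 1 - max(R',G',B') = 1 - 232/255 = 23/255 = 0.09019… → 0.09
(1-R'-K)/(1-K) simplifies to (max-R)/max with max = 232:
C = (232-168)/232 = 64/232 = 0.27586… → 0.28
M = (232-125)/232 = 107/232 = 0.46120… → 0.46
Y = (232-232)/232 = 0/232 = 0 → 0.00
= CMYK(0.28, 0.46, 0.00, 0.09)


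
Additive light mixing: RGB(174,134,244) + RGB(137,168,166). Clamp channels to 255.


Additive: each channel = min(255, C₁+C₂)
R: 174+137 = 311 → 255
G: 134+168 = 302 → 255
B: 244+166 = 410 → 255
= RGB(255, 255, 255)


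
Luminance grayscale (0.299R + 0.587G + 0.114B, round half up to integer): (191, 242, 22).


Gray = 0.299×R + 0.587×G + 0.114×B
Gray = 0.299×191 + 0.587×242 + 0.114×22
Gray = 57.109 + 142.054 + 2.508
Gray = 201.671 → round half up → 202
Gray = 202


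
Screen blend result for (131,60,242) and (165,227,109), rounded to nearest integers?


Screen: C = 255 - (255-A)×(255-B)/255, rounded to nearest integer
R: 255 - (255-131)×(255-165)/255 = 255 - 11160/255 ≈ 255 - 43.765 = 211.235 → 211
G: 255 - (255-60)×(255-227)/255 = 255 - 5460/255 ≈ 255 - 21.412 = 233.588 → 234
B: 255 - (255-242)×(255-109)/255 = 255 - 1898/255 ≈ 255 - 7.443 = 247.557 → 248
= RGB(211, 234, 248)


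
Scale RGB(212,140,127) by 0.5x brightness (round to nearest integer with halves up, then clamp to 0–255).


Multiply each channel by 0.5, round half up, clamp to [0, 255]
R: 212×0.5 = 106
G: 140×0.5 = 70
B: 127×0.5 = 63.5 → round → 64
= RGB(106, 70, 64)


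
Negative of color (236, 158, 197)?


Invert: (255-R, 255-G, 255-B)
R: 255-236 = 19
G: 255-158 = 97
B: 255-197 = 58
= RGB(19, 97, 58)


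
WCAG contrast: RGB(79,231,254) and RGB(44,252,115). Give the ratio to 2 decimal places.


Linearize each sRGB channel c=v/255: c/12.92 if c ≤ 0.04045 else ((c+0.055)/1.055)^2.4
L = 0.2126×R_lin + 0.7152×G_lin + 0.0722×B_lin
Color 1 (79,231,254):
  R=79: 79/255≈0.3098 > 0.04045 → ((0.3098+0.055)/1.055)^2.4 ≈ 0.07819
  G=231: 231/255≈0.9059 > 0.04045 → ((0.9059+0.055)/1.055)^2.4 ≈ 0.79910
  B=254: 254/255≈0.9961 > 0.04045 → ((0.9961+0.055)/1.055)^2.4 ≈ 0.99110
  L1 = 0.2126×0.07819 + 0.7152×0.79910 + 0.0722×0.99110 ≈ 0.65970
Color 2 (44,252,115):
  R=44: 44/255≈0.1725 > 0.04045 → ((0.1725+0.055)/1.055)^2.4 ≈ 0.02519
  G=252: 252/255≈0.9882 > 0.04045 → ((0.9882+0.055)/1.055)^2.4 ≈ 0.97345
  B=115: 115/255≈0.4510 > 0.04045 → ((0.4510+0.055)/1.055)^2.4 ≈ 0.17144
  L2 = 0.2126×0.02519 + 0.7152×0.97345 + 0.0722×0.17144 ≈ 0.71394
Lighter = 0.71394, Darker = 0.65970
Ratio = (L_lighter + 0.05) / (L_darker + 0.05)
Ratio = (0.71394 + 0.05) / (0.65970 + 0.05) = 0.76394 / 0.70970 ≈ 1.0764
Ratio ≈ 1.08:1


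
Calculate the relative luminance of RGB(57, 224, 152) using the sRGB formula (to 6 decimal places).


Linearize each channel (sRGB transfer function): c = v/255; c_lin = c/12.92 if c ≤ 0.04045, else ((c+0.055)/1.055)^2.4
  R: 57/255 ≈ 0.223529 > 0.04045 → ((0.223529+0.055)/1.055)^2.4 ≈ 0.040915
  G: 224/255 ≈ 0.878431 > 0.04045 → ((0.878431+0.055)/1.055)^2.4 ≈ 0.745404
  B: 152/255 ≈ 0.596078 > 0.04045 → ((0.596078+0.055)/1.055)^2.4 ≈ 0.313989
R_lin = 0.040915, G_lin = 0.745404, B_lin = 0.313989
L = 0.2126×R + 0.7152×G + 0.0722×B
L = 0.2126×0.040915 + 0.7152×0.745404 + 0.0722×0.313989
L ≈ 0.564482


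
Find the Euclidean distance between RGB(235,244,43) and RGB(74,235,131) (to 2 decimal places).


d = √[(R₁-R₂)² + (G₁-G₂)² + (B₁-B₂)²]
d = √[(235-74)² + (244-235)² + (43-131)²]
d = √[25921 + 81 + 7744]
d = √33746
d ≈ 183.70


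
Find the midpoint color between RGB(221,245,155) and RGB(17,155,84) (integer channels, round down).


Midpoint: each channel = ⌊(C₁+C₂)/2⌋
R: ⌊(221+17)/2⌋ = 119
G: ⌊(245+155)/2⌋ = 200
B: ⌊(155+84)/2⌋ = 119
= RGB(119, 200, 119)


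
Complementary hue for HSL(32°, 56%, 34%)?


Complement = opposite side of color wheel = hue + 180°
H' = (32 + 180) mod 360 = 212°
S and L unchanged.
= HSL(212°, 56%, 34%)


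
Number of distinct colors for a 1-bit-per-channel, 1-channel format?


Total bits = 1 bits/channel × 1 channels = 1 bits
Distinct colors = 2^1
= 2 colors


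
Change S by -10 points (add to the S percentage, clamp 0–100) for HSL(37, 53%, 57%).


Original S = 53%
Adjustment = -10 percentage points
New S = 53 + (-10) = 43
Clamp to [0, 100] → 43
= HSL(37°, 43%, 57%)


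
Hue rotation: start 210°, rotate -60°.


New hue = (H + rotation) mod 360
New hue = (210 -60) mod 360
= 150 mod 360
= 150°


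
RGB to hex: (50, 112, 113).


R = 50 → 32 (hex)
G = 112 → 70 (hex)
B = 113 → 71 (hex)
Hex = #327071


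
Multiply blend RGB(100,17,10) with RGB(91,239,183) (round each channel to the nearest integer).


Multiply: C = A×B/255, rounded to nearest integer
R: 100×91/255 = 9100/255 ≈ 35.686 → 36
G: 17×239/255 = 4063/255 ≈ 15.933 → 16
B: 10×183/255 = 1830/255 ≈ 7.176 → 7
= RGB(36, 16, 7)


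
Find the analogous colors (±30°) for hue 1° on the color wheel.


Base hue: 1°
Left analog: (1 - 30) mod 360 = 331°
Right analog: (1 + 30) mod 360 = 31°
Analogous hues = 331° and 31°


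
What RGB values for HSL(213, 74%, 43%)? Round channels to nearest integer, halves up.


H=213°, S=0.74, L=0.43
C = (1-|2L-1|)×S = (1-|-0.14|)×0.74 = 0.6364
H' = H/60 = 213/60 ≈ 3.5500; X = C×(1-|H' mod 2 - 1|) = 0.28638
m = L - C/2 = 0.43 - 0.3182 = 0.1118
Sector ⌊H'⌋ = 3 → (R',G',B') = (0.0, 0.28638, 0.6364)
RGB = ((R'+m)×255, (G'+m)×255, (B'+m)×255) = (28.509, 101.5359, 190.791)
Round half up → RGB(29, 102, 191)


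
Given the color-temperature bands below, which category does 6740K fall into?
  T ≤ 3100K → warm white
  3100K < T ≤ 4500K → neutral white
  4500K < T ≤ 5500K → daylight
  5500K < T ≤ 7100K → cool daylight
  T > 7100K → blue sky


Temperature: 6740K
5500K < 6740K ≤ 7100K → cool daylight
Classification: cool daylight


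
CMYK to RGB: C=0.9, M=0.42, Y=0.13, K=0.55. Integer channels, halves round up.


R = 255 × (1-C) × (1-K) = 255 × 0.10 × 0.45 = 11.475 → 11
G = 255 × (1-M) × (1-K) = 255 × 0.58 × 0.45 = 66.555 → 67
B = 255 × (1-Y) × (1-K) = 255 × 0.87 × 0.45 = 99.8325 → 100
= RGB(11, 67, 100)


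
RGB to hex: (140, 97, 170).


R = 140 → 8C (hex)
G = 97 → 61 (hex)
B = 170 → AA (hex)
Hex = #8C61AA


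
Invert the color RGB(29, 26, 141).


Invert: (255-R, 255-G, 255-B)
R: 255-29 = 226
G: 255-26 = 229
B: 255-141 = 114
= RGB(226, 229, 114)


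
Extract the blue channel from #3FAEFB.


Color: #3FAEFB
R = 3F = 63
G = AE = 174
B = FB = 251
Blue = 251


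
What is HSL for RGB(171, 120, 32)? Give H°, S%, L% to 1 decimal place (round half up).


Normalize: R'=171/255≈0.6706, G'=120/255≈0.4706, B'=32/255≈0.1255
Max=171/255, Min=32/255, Δ=Max-Min=139/255
L = (Max+Min)/2 = (171+32)/510 = 203/510 = 0.39803… → L = 39.8%
L ≤ 0.5 → S = Δ/(Max+Min) = 139/(171+32) = 139/203 = 0.68472… → S = 68.5%
(the 1/255 factors cancel in S and H, so raw channel differences can be used)
Max is R' → H = 60 × (((G-B)/Δ) mod 6) = 60 × (((120-32)/139) mod 6)
  88/139 = 0.6330…
  H = 60 × 0.6330… = 37.985…° → H = 38.0°
= HSL(38.0°, 68.5%, 39.8%)


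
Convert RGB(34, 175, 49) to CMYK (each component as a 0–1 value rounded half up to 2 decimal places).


R'=34/255≈0.1333, G'=175/255≈0.6863, B'=49/255≈0.1922
K = 1 - max(R',G',B') = 1 - 175/255 = 80/255 = 0.31372… → 0.31
(1-R'-K)/(1-K) simplifies to (max-R)/max with max = 175:
C = (175-34)/175 = 141/175 = 0.80571… → 0.81
M = (175-175)/175 = 0/175 = 0 → 0.00
Y = (175-49)/175 = 126/175 = 0.72 → 0.72
= CMYK(0.81, 0.00, 0.72, 0.31)


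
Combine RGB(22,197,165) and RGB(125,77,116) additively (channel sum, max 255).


Additive: each channel = min(255, C₁+C₂)
R: 22+125 = 147 → 147
G: 197+77 = 274 → 255
B: 165+116 = 281 → 255
= RGB(147, 255, 255)


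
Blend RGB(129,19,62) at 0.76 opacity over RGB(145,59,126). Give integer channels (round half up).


C = α×F + (1-α)×B, with 1-α = 0.24
R: 0.76×129 + 0.24×145 = 98.04 + 34.80 = 132.84 → 133
G: 0.76×19 + 0.24×59 = 14.44 + 14.16 = 28.60 → 29
B: 0.76×62 + 0.24×126 = 47.12 + 30.24 = 77.36 → 77
= RGB(133, 29, 77)


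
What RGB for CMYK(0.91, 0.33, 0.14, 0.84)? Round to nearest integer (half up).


R = 255 × (1-C) × (1-K) = 255 × 0.09 × 0.16 = 3.672 → 4
G = 255 × (1-M) × (1-K) = 255 × 0.67 × 0.16 = 27.336 → 27
B = 255 × (1-Y) × (1-K) = 255 × 0.86 × 0.16 = 35.088 → 35
= RGB(4, 27, 35)


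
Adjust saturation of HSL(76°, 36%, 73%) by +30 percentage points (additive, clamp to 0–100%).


Original S = 36%
Adjustment = +30 percentage points
New S = 36 + (30) = 66
Clamp to [0, 100] → 66
= HSL(76°, 66%, 73%)


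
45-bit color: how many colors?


Colors = 2^bits = 2^45
= 35,184,372,088,832 colors


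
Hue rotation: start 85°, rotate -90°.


New hue = (H + rotation) mod 360
New hue = (85 -90) mod 360
= -5 mod 360
= 355°


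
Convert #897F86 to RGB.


89 → 137 (R)
7F → 127 (G)
86 → 134 (B)
= RGB(137, 127, 134)


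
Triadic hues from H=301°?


Triadic: equally spaced at 120° intervals
H1 = 301°
H2 = (301 + 120) mod 360 = 61°
H3 = (301 + 240) mod 360 = 181°
Triadic = 301°, 61°, 181°


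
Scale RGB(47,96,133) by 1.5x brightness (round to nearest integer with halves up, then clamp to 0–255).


Multiply each channel by 1.5, round half up, clamp to [0, 255]
R: 47×1.5 = 70.5 → round → 71
G: 96×1.5 = 144
B: 133×1.5 = 199.5 → round → 200
= RGB(71, 144, 200)


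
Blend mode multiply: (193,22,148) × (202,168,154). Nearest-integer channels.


Multiply: C = A×B/255, rounded to nearest integer
R: 193×202/255 = 38986/255 ≈ 152.886 → 153
G: 22×168/255 = 3696/255 ≈ 14.494 → 14
B: 148×154/255 = 22792/255 ≈ 89.380 → 89
= RGB(153, 14, 89)


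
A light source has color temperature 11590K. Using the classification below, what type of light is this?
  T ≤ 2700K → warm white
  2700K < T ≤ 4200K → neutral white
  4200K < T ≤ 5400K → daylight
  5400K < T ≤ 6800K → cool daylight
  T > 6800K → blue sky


Temperature: 11590K
11590K > 6800K → blue sky
Classification: blue sky


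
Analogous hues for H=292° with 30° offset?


Base hue: 292°
Left analog: (292 - 30) mod 360 = 262°
Right analog: (292 + 30) mod 360 = 322°
Analogous hues = 262° and 322°


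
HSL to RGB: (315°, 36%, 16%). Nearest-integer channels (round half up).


H=315°, S=0.36, L=0.16
C = (1-|2L-1|)×S = (1-|-0.68|)×0.36 = 0.1152
H' = H/60 = 315/60 ≈ 5.2500; X = C×(1-|H' mod 2 - 1|) = 0.0864
m = L - C/2 = 0.16 - 0.0576 = 0.1024
Sector ⌊H'⌋ = 5 → (R',G',B') = (0.1152, 0.0, 0.0864)
RGB = ((R'+m)×255, (G'+m)×255, (B'+m)×255) = (55.488, 26.112, 48.144)
Round half up → RGB(55, 26, 48)


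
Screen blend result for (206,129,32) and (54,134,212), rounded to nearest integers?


Screen: C = 255 - (255-A)×(255-B)/255, rounded to nearest integer
R: 255 - (255-206)×(255-54)/255 = 255 - 9849/255 ≈ 255 - 38.624 = 216.376 → 216
G: 255 - (255-129)×(255-134)/255 = 255 - 15246/255 ≈ 255 - 59.788 = 195.212 → 195
B: 255 - (255-32)×(255-212)/255 = 255 - 9589/255 ≈ 255 - 37.604 = 217.396 → 217
= RGB(216, 195, 217)


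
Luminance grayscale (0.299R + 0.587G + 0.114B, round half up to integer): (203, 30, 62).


Gray = 0.299×R + 0.587×G + 0.114×B
Gray = 0.299×203 + 0.587×30 + 0.114×62
Gray = 60.697 + 17.610 + 7.068
Gray = 85.375 → round half up → 85
Gray = 85


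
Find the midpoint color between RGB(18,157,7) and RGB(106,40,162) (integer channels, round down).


Midpoint: each channel = ⌊(C₁+C₂)/2⌋
R: ⌊(18+106)/2⌋ = 62
G: ⌊(157+40)/2⌋ = 98
B: ⌊(7+162)/2⌋ = 84
= RGB(62, 98, 84)


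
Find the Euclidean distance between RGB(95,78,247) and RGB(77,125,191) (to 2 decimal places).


d = √[(R₁-R₂)² + (G₁-G₂)² + (B₁-B₂)²]
d = √[(95-77)² + (78-125)² + (247-191)²]
d = √[324 + 2209 + 3136]
d = √5669
d ≈ 75.29


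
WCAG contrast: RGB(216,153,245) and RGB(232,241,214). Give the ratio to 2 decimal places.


Linearize each sRGB channel c=v/255: c/12.92 if c ≤ 0.04045 else ((c+0.055)/1.055)^2.4
L = 0.2126×R_lin + 0.7152×G_lin + 0.0722×B_lin
Color 1 (216,153,245):
  R=216: 216/255≈0.8471 > 0.04045 → ((0.8471+0.055)/1.055)^2.4 ≈ 0.68669
  G=153: 153/255≈0.6000 > 0.04045 → ((0.6000+0.055)/1.055)^2.4 ≈ 0.31855
  B=245: 245/255≈0.9608 > 0.04045 → ((0.9608+0.055)/1.055)^2.4 ≈ 0.91310
  L1 = 0.2126×0.68669 + 0.7152×0.31855 + 0.0722×0.91310 ≈ 0.43974
Color 2 (232,241,214):
  R=232: 232/255≈0.9098 > 0.04045 → ((0.9098+0.055)/1.055)^2.4 ≈ 0.80695
  G=241: 241/255≈0.9451 > 0.04045 → ((0.9451+0.055)/1.055)^2.4 ≈ 0.87962
  B=214: 214/255≈0.8392 > 0.04045 → ((0.8392+0.055)/1.055)^2.4 ≈ 0.67244
  L2 = 0.2126×0.80695 + 0.7152×0.87962 + 0.0722×0.67244 ≈ 0.84921
Lighter = 0.84921, Darker = 0.43974
Ratio = (L_lighter + 0.05) / (L_darker + 0.05)
Ratio = (0.84921 + 0.05) / (0.43974 + 0.05) = 0.89921 / 0.48974 ≈ 1.8361
Ratio ≈ 1.84:1


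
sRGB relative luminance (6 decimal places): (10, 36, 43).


Linearize each channel (sRGB transfer function): c = v/255; c_lin = c/12.92 if c ≤ 0.04045, else ((c+0.055)/1.055)^2.4
  R: 10/255 ≈ 0.039216 ≤ 0.04045 → 0.039216/12.92 ≈ 0.003035
  G: 36/255 ≈ 0.141176 > 0.04045 → ((0.141176+0.055)/1.055)^2.4 ≈ 0.017642
  B: 43/255 ≈ 0.168627 > 0.04045 → ((0.168627+0.055)/1.055)^2.4 ≈ 0.024158
R_lin = 0.003035, G_lin = 0.017642, B_lin = 0.024158
L = 0.2126×R + 0.7152×G + 0.0722×B
L = 0.2126×0.003035 + 0.7152×0.017642 + 0.0722×0.024158
L ≈ 0.015007


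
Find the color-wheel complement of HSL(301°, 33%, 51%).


Complement = opposite side of color wheel = hue + 180°
H' = (301 + 180) mod 360 = 121°
S and L unchanged.
= HSL(121°, 33%, 51%)


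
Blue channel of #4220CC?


Color: #4220CC
R = 42 = 66
G = 20 = 32
B = CC = 204
Blue = 204


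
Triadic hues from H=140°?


Triadic: equally spaced at 120° intervals
H1 = 140°
H2 = (140 + 120) mod 360 = 260°
H3 = (140 + 240) mod 360 = 20°
Triadic = 140°, 260°, 20°


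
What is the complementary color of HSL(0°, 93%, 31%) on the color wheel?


Complement = opposite side of color wheel = hue + 180°
H' = (0 + 180) mod 360 = 180°
S and L unchanged.
= HSL(180°, 93%, 31%)


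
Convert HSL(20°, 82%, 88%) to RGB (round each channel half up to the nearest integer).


H=20°, S=0.82, L=0.88
C = (1-|2L-1|)×S = (1-|0.76|)×0.82 = 0.1968
H' = H/60 = 20/60 ≈ 0.3333; X = C×(1-|H' mod 2 - 1|) = 0.0656
m = L - C/2 = 0.88 - 0.0984 = 0.7816
Sector ⌊H'⌋ = 0 → (R',G',B') = (0.1968, 0.0656, 0.0)
RGB = ((R'+m)×255, (G'+m)×255, (B'+m)×255) = (249.492, 216.036, 199.308)
Round half up → RGB(249, 216, 199)


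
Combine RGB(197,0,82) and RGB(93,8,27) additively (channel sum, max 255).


Additive: each channel = min(255, C₁+C₂)
R: 197+93 = 290 → 255
G: 0+8 = 8 → 8
B: 82+27 = 109 → 109
= RGB(255, 8, 109)


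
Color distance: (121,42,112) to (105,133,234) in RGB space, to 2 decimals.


d = √[(R₁-R₂)² + (G₁-G₂)² + (B₁-B₂)²]
d = √[(121-105)² + (42-133)² + (112-234)²]
d = √[256 + 8281 + 14884]
d = √23421
d ≈ 153.04


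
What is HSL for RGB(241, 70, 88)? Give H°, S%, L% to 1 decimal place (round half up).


Normalize: R'=241/255≈0.9451, G'=70/255≈0.2745, B'=88/255≈0.3451
Max=241/255, Min=70/255, Δ=Max-Min=171/255
L = (Max+Min)/2 = (241+70)/510 = 311/510 = 0.60980… → L = 61.0%
L > 0.5 → S = Δ/(2-Max-Min) = 171/(510-241-70) = 171/199 = 0.85929… → S = 85.9%
(the 1/255 factors cancel in S and H, so raw channel differences can be used)
Max is R' → H = 60 × (((G-B)/Δ) mod 6) = 60 × (((70-88)/171) mod 6)
  (-18)/171 = -0.1052…; negative, so add 6 → 5.8947…
  H = 60 × 5.8947… = 353.684…° → H = 353.7°
= HSL(353.7°, 85.9%, 61.0%)


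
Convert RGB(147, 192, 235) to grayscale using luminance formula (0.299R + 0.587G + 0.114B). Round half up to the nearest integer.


Gray = 0.299×R + 0.587×G + 0.114×B
Gray = 0.299×147 + 0.587×192 + 0.114×235
Gray = 43.953 + 112.704 + 26.790
Gray = 183.447 → round half up → 183
Gray = 183


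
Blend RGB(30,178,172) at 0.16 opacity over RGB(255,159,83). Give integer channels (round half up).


C = α×F + (1-α)×B, with 1-α = 0.84
R: 0.16×30 + 0.84×255 = 4.80 + 214.20 = 219.00 → 219
G: 0.16×178 + 0.84×159 = 28.48 + 133.56 = 162.04 → 162
B: 0.16×172 + 0.84×83 = 27.52 + 69.72 = 97.24 → 97
= RGB(219, 162, 97)


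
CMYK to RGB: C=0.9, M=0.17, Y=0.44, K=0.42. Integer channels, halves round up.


R = 255 × (1-C) × (1-K) = 255 × 0.10 × 0.58 = 14.79 → 15
G = 255 × (1-M) × (1-K) = 255 × 0.83 × 0.58 = 122.757 → 123
B = 255 × (1-Y) × (1-K) = 255 × 0.56 × 0.58 = 82.824 → 83
= RGB(15, 123, 83)


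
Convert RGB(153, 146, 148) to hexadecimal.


R = 153 → 99 (hex)
G = 146 → 92 (hex)
B = 148 → 94 (hex)
Hex = #999294


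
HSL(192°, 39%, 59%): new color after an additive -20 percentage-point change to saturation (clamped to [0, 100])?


Original S = 39%
Adjustment = -20 percentage points
New S = 39 + (-20) = 19
Clamp to [0, 100] → 19
= HSL(192°, 19%, 59%)


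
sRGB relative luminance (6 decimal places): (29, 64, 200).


Linearize each channel (sRGB transfer function): c = v/255; c_lin = c/12.92 if c ≤ 0.04045, else ((c+0.055)/1.055)^2.4
  R: 29/255 ≈ 0.113725 > 0.04045 → ((0.113725+0.055)/1.055)^2.4 ≈ 0.012286
  G: 64/255 ≈ 0.250980 > 0.04045 → ((0.250980+0.055)/1.055)^2.4 ≈ 0.051269
  B: 200/255 ≈ 0.784314 > 0.04045 → ((0.784314+0.055)/1.055)^2.4 ≈ 0.577580
R_lin = 0.012286, G_lin = 0.051269, B_lin = 0.577580
L = 0.2126×R + 0.7152×G + 0.0722×B
L = 0.2126×0.012286 + 0.7152×0.051269 + 0.0722×0.577580
L ≈ 0.080981


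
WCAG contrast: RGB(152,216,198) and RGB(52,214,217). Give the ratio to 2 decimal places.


Linearize each sRGB channel c=v/255: c/12.92 if c ≤ 0.04045 else ((c+0.055)/1.055)^2.4
L = 0.2126×R_lin + 0.7152×G_lin + 0.0722×B_lin
Color 1 (152,216,198):
  R=152: 152/255≈0.5961 > 0.04045 → ((0.5961+0.055)/1.055)^2.4 ≈ 0.31399
  G=216: 216/255≈0.8471 > 0.04045 → ((0.8471+0.055)/1.055)^2.4 ≈ 0.68669
  B=198: 198/255≈0.7765 > 0.04045 → ((0.7765+0.055)/1.055)^2.4 ≈ 0.56471
  L1 = 0.2126×0.31399 + 0.7152×0.68669 + 0.0722×0.56471 ≈ 0.59864
Color 2 (52,214,217):
  R=52: 52/255≈0.2039 > 0.04045 → ((0.2039+0.055)/1.055)^2.4 ≈ 0.03434
  G=214: 214/255≈0.8392 > 0.04045 → ((0.8392+0.055)/1.055)^2.4 ≈ 0.67244
  B=217: 217/255≈0.8510 > 0.04045 → ((0.8510+0.055)/1.055)^2.4 ≈ 0.69387
  L2 = 0.2126×0.03434 + 0.7152×0.67244 + 0.0722×0.69387 ≈ 0.53833
Lighter = 0.59864, Darker = 0.53833
Ratio = (L_lighter + 0.05) / (L_darker + 0.05)
Ratio = (0.59864 + 0.05) / (0.53833 + 0.05) = 0.64864 / 0.58833 ≈ 1.1025
Ratio ≈ 1.10:1


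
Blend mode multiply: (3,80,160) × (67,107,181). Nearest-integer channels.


Multiply: C = A×B/255, rounded to nearest integer
R: 3×67/255 = 201/255 ≈ 0.788 → 1
G: 80×107/255 = 8560/255 ≈ 33.569 → 34
B: 160×181/255 = 28960/255 ≈ 113.569 → 114
= RGB(1, 34, 114)


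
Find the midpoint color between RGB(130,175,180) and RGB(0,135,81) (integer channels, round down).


Midpoint: each channel = ⌊(C₁+C₂)/2⌋
R: ⌊(130+0)/2⌋ = 65
G: ⌊(175+135)/2⌋ = 155
B: ⌊(180+81)/2⌋ = 130
= RGB(65, 155, 130)


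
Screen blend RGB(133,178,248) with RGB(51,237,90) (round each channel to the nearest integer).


Screen: C = 255 - (255-A)×(255-B)/255, rounded to nearest integer
R: 255 - (255-133)×(255-51)/255 = 255 - 24888/255 ≈ 255 - 97.600 = 157.400 → 157
G: 255 - (255-178)×(255-237)/255 = 255 - 1386/255 ≈ 255 - 5.435 = 249.565 → 250
B: 255 - (255-248)×(255-90)/255 = 255 - 1155/255 ≈ 255 - 4.529 = 250.471 → 250
= RGB(157, 250, 250)


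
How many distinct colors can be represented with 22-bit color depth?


Colors = 2^bits = 2^22
= 4,194,304 colors


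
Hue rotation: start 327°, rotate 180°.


New hue = (H + rotation) mod 360
New hue = (327 + 180) mod 360
= 507 mod 360
= 147°


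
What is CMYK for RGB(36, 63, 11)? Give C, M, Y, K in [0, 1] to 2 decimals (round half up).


R'=36/255≈0.1412, G'=63/255≈0.2471, B'=11/255≈0.0431
K = 1 - max(R',G',B') = 1 - 63/255 = 192/255 = 0.75294… → 0.75
(1-R'-K)/(1-K) simplifies to (max-R)/max with max = 63:
C = (63-36)/63 = 27/63 = 0.42857… → 0.43
M = (63-63)/63 = 0/63 = 0 → 0.00
Y = (63-11)/63 = 52/63 = 0.82539… → 0.83
= CMYK(0.43, 0.00, 0.83, 0.75)


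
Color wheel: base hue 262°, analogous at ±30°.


Base hue: 262°
Left analog: (262 - 30) mod 360 = 232°
Right analog: (262 + 30) mod 360 = 292°
Analogous hues = 232° and 292°


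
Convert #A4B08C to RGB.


A4 → 164 (R)
B0 → 176 (G)
8C → 140 (B)
= RGB(164, 176, 140)


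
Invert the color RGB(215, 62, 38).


Invert: (255-R, 255-G, 255-B)
R: 255-215 = 40
G: 255-62 = 193
B: 255-38 = 217
= RGB(40, 193, 217)


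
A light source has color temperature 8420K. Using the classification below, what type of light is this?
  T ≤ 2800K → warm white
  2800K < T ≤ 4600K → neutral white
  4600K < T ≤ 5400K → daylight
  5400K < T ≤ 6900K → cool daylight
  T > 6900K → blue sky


Temperature: 8420K
8420K > 6900K → blue sky
Classification: blue sky


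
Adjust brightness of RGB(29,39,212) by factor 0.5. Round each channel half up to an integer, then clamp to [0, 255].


Multiply each channel by 0.5, round half up, clamp to [0, 255]
R: 29×0.5 = 14.5 → round → 15
G: 39×0.5 = 19.5 → round → 20
B: 212×0.5 = 106
= RGB(15, 20, 106)


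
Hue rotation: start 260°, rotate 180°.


New hue = (H + rotation) mod 360
New hue = (260 + 180) mod 360
= 440 mod 360
= 80°


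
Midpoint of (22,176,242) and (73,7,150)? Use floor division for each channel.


Midpoint: each channel = ⌊(C₁+C₂)/2⌋
R: ⌊(22+73)/2⌋ = 47
G: ⌊(176+7)/2⌋ = 91
B: ⌊(242+150)/2⌋ = 196
= RGB(47, 91, 196)


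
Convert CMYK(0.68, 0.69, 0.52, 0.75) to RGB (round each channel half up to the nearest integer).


R = 255 × (1-C) × (1-K) = 255 × 0.32 × 0.25 = 20.4 → 20
G = 255 × (1-M) × (1-K) = 255 × 0.31 × 0.25 = 19.7625 → 20
B = 255 × (1-Y) × (1-K) = 255 × 0.48 × 0.25 = 30.6 → 31
= RGB(20, 20, 31)


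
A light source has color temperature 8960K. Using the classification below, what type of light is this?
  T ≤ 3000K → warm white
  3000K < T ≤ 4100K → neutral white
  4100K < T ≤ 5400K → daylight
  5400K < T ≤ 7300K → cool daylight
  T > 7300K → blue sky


Temperature: 8960K
8960K > 7300K → blue sky
Classification: blue sky


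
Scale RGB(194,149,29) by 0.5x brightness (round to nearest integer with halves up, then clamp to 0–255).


Multiply each channel by 0.5, round half up, clamp to [0, 255]
R: 194×0.5 = 97
G: 149×0.5 = 74.5 → round → 75
B: 29×0.5 = 14.5 → round → 15
= RGB(97, 75, 15)


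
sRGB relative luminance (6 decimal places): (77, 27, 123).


Linearize each channel (sRGB transfer function): c = v/255; c_lin = c/12.92 if c ≤ 0.04045, else ((c+0.055)/1.055)^2.4
  R: 77/255 ≈ 0.301961 > 0.04045 → ((0.301961+0.055)/1.055)^2.4 ≈ 0.074214
  G: 27/255 ≈ 0.105882 > 0.04045 → ((0.105882+0.055)/1.055)^2.4 ≈ 0.010960
  B: 123/255 ≈ 0.482353 > 0.04045 → ((0.482353+0.055)/1.055)^2.4 ≈ 0.198069
R_lin = 0.074214, G_lin = 0.010960, B_lin = 0.198069
L = 0.2126×R + 0.7152×G + 0.0722×B
L = 0.2126×0.074214 + 0.7152×0.010960 + 0.0722×0.198069
L ≈ 0.037917


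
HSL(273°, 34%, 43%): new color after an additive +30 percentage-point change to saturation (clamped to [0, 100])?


Original S = 34%
Adjustment = +30 percentage points
New S = 34 + (30) = 64
Clamp to [0, 100] → 64
= HSL(273°, 64%, 43%)


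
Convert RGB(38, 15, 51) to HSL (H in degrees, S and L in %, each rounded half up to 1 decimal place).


Normalize: R'=38/255≈0.1490, G'=15/255≈0.0588, B'=51/255≈0.2000
Max=51/255, Min=15/255, Δ=Max-Min=36/255
L = (Max+Min)/2 = (51+15)/510 = 66/510 = 0.12941… → L = 12.9%
L ≤ 0.5 → S = Δ/(Max+Min) = 36/(51+15) = 36/66 = 0.54545… → S = 54.5%
(the 1/255 factors cancel in S and H, so raw channel differences can be used)
Max is B' → H = 60 × ((R-G)/Δ + 4) = 60 × ((38-15)/36 + 4)
  23/36 + 4 = 0.6388… + 4 = 4.6388…
  H = 60 × 4.6388… = 278.333…° → H = 278.3°
= HSL(278.3°, 54.5%, 12.9%)


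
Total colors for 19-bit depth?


Colors = 2^bits = 2^19
= 524,288 colors


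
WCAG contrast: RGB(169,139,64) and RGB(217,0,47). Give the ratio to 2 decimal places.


Linearize each sRGB channel c=v/255: c/12.92 if c ≤ 0.04045 else ((c+0.055)/1.055)^2.4
L = 0.2126×R_lin + 0.7152×G_lin + 0.0722×B_lin
Color 1 (169,139,64):
  R=169: 169/255≈0.6627 > 0.04045 → ((0.6627+0.055)/1.055)^2.4 ≈ 0.39676
  G=139: 139/255≈0.5451 > 0.04045 → ((0.5451+0.055)/1.055)^2.4 ≈ 0.25818
  B=64: 64/255≈0.2510 > 0.04045 → ((0.2510+0.055)/1.055)^2.4 ≈ 0.05127
  L1 = 0.2126×0.39676 + 0.7152×0.25818 + 0.0722×0.05127 ≈ 0.27270
Color 2 (217,0,47):
  R=217: 217/255≈0.8510 > 0.04045 → ((0.8510+0.055)/1.055)^2.4 ≈ 0.69387
  G=0: 0/255≈0.0000 ≤ 0.04045 → 0.0000/12.92 ≈ 0.00000
  B=47: 47/255≈0.1843 > 0.04045 → ((0.1843+0.055)/1.055)^2.4 ≈ 0.02843
  L2 = 0.2126×0.69387 + 0.7152×0.00000 + 0.0722×0.02843 ≈ 0.14957
Lighter = 0.27270, Darker = 0.14957
Ratio = (L_lighter + 0.05) / (L_darker + 0.05)
Ratio = (0.27270 + 0.05) / (0.14957 + 0.05) = 0.32270 / 0.19957 ≈ 1.6170
Ratio ≈ 1.62:1
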